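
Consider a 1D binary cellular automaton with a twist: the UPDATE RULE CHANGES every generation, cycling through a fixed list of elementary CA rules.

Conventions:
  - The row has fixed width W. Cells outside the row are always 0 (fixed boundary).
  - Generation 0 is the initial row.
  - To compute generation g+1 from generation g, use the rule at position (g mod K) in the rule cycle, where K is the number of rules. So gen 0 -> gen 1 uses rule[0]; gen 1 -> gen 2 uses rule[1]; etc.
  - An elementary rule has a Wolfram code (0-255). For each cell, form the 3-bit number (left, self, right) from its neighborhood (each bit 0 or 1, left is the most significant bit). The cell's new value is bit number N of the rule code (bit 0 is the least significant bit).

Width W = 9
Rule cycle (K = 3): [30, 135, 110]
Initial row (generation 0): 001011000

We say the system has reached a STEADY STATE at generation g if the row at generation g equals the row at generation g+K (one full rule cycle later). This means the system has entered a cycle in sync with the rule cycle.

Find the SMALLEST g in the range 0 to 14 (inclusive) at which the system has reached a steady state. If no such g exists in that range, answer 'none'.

Gen 0: 001011000
Gen 1 (rule 30): 011010100
Gen 2 (rule 135): 100010101
Gen 3 (rule 110): 100111111
Gen 4 (rule 30): 111100000
Gen 5 (rule 135): 011001111
Gen 6 (rule 110): 111011001
Gen 7 (rule 30): 100010111
Gen 8 (rule 135): 101110010
Gen 9 (rule 110): 111010110
Gen 10 (rule 30): 100010101
Gen 11 (rule 135): 101110101
Gen 12 (rule 110): 111011111
Gen 13 (rule 30): 100010000
Gen 14 (rule 135): 101110111
Gen 15 (rule 110): 111011101
Gen 16 (rule 30): 100010001
Gen 17 (rule 135): 101110111

Answer: 14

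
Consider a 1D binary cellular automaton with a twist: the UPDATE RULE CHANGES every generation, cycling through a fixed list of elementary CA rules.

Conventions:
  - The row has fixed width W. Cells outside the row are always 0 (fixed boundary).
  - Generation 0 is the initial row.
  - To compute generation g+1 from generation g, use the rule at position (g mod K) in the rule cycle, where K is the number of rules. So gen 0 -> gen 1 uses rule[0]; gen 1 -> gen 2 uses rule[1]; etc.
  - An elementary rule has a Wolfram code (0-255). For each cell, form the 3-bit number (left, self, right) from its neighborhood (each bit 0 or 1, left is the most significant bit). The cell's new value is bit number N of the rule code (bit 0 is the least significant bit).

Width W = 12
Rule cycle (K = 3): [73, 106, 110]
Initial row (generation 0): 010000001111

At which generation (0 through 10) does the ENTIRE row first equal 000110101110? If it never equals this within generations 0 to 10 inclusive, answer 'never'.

Answer: never

Derivation:
Gen 0: 010000001111
Gen 1 (rule 73): 000111101001
Gen 2 (rule 106): 001100110010
Gen 3 (rule 110): 011101110110
Gen 4 (rule 73): 010101010110
Gen 5 (rule 106): 101010101110
Gen 6 (rule 110): 111111111010
Gen 7 (rule 73): 100000001000
Gen 8 (rule 106): 000000010000
Gen 9 (rule 110): 000000110000
Gen 10 (rule 73): 111110110111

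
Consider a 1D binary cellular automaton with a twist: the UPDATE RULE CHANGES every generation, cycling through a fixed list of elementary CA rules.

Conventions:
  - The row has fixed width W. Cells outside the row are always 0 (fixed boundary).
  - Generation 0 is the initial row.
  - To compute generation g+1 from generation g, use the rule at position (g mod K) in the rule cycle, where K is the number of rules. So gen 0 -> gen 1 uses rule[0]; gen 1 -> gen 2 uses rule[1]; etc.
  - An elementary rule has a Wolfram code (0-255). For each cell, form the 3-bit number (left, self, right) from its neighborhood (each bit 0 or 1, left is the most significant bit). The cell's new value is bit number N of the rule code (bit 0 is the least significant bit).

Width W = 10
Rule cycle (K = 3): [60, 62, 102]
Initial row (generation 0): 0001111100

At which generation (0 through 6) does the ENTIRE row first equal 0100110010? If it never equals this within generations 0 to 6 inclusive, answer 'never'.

Gen 0: 0001111100
Gen 1 (rule 60): 0001000010
Gen 2 (rule 62): 0011100111
Gen 3 (rule 102): 0100101001
Gen 4 (rule 60): 0110111101
Gen 5 (rule 62): 1101100011
Gen 6 (rule 102): 0110100101

Answer: never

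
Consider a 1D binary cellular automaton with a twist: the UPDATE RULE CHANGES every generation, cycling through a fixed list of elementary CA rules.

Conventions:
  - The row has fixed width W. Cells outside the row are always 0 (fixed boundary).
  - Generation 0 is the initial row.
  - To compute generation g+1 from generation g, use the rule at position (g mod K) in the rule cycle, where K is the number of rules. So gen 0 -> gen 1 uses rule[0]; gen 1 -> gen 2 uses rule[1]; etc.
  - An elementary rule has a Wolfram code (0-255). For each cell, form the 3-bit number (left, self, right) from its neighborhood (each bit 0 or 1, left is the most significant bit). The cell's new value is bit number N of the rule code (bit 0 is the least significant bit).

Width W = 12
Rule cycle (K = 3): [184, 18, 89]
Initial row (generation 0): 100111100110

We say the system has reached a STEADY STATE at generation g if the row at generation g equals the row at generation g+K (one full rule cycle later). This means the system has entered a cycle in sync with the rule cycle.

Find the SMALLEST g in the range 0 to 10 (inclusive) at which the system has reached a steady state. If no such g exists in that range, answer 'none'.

Gen 0: 100111100110
Gen 1 (rule 184): 010111010101
Gen 2 (rule 18): 100000000000
Gen 3 (rule 89): 011111111111
Gen 4 (rule 184): 011111111110
Gen 5 (rule 18): 100000000001
Gen 6 (rule 89): 011111111100
Gen 7 (rule 184): 011111111010
Gen 8 (rule 18): 100000000001
Gen 9 (rule 89): 011111111100
Gen 10 (rule 184): 011111111010
Gen 11 (rule 18): 100000000001
Gen 12 (rule 89): 011111111100
Gen 13 (rule 184): 011111111010

Answer: 5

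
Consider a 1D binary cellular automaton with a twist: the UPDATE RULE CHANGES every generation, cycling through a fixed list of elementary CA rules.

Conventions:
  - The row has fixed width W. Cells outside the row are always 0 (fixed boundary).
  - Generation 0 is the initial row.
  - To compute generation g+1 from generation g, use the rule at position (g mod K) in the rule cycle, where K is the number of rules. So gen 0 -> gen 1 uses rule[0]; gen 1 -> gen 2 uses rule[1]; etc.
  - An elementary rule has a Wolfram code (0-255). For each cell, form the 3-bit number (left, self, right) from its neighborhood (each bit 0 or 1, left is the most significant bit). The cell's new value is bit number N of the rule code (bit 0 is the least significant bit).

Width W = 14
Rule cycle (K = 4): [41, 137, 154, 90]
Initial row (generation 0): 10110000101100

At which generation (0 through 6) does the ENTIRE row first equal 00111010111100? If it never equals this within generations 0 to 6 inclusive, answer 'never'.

Answer: never

Derivation:
Gen 0: 10110000101100
Gen 1 (rule 41): 01100110011001
Gen 2 (rule 137): 01000100010000
Gen 3 (rule 154): 10101010101000
Gen 4 (rule 90): 00000000000100
Gen 5 (rule 41): 11111111110001
Gen 6 (rule 137): 11111111100100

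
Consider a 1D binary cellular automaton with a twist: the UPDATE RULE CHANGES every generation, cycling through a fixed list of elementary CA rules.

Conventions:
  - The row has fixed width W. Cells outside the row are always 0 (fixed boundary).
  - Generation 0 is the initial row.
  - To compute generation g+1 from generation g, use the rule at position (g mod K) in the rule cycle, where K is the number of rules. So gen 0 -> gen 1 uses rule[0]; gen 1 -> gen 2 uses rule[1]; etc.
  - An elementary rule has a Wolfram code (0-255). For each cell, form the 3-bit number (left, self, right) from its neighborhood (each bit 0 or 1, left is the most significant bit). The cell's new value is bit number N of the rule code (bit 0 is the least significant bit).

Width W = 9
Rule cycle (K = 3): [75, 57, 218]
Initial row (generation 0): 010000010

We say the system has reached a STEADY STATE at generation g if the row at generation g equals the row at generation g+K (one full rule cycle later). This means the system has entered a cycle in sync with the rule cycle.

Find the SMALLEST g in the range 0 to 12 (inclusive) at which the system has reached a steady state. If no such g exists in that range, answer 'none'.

Answer: none

Derivation:
Gen 0: 010000010
Gen 1 (rule 75): 100111100
Gen 2 (rule 57): 010100011
Gen 3 (rule 218): 100010111
Gen 4 (rule 75): 001100101
Gen 5 (rule 57): 101010010
Gen 6 (rule 218): 000001101
Gen 7 (rule 75): 111111100
Gen 8 (rule 57): 100000011
Gen 9 (rule 218): 010000111
Gen 10 (rule 75): 100111101
Gen 11 (rule 57): 010100010
Gen 12 (rule 218): 100010101
Gen 13 (rule 75): 001100000
Gen 14 (rule 57): 101011111
Gen 15 (rule 218): 000011111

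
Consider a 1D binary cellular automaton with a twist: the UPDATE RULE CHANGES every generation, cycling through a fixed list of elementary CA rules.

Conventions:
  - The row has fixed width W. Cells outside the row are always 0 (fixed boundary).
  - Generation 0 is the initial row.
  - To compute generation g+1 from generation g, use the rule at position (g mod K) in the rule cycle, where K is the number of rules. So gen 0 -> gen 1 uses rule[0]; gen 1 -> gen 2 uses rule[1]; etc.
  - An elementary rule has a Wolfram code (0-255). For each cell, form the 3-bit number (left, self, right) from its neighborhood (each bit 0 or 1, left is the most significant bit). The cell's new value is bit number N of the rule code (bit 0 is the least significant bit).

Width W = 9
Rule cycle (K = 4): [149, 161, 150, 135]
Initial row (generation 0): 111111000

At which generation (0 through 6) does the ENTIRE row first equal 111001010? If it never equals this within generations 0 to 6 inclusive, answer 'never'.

Gen 0: 111111000
Gen 1 (rule 149): 011110111
Gen 2 (rule 161): 001101010
Gen 3 (rule 150): 010001011
Gen 4 (rule 135): 110111000
Gen 5 (rule 149): 000010111
Gen 6 (rule 161): 111001010

Answer: 6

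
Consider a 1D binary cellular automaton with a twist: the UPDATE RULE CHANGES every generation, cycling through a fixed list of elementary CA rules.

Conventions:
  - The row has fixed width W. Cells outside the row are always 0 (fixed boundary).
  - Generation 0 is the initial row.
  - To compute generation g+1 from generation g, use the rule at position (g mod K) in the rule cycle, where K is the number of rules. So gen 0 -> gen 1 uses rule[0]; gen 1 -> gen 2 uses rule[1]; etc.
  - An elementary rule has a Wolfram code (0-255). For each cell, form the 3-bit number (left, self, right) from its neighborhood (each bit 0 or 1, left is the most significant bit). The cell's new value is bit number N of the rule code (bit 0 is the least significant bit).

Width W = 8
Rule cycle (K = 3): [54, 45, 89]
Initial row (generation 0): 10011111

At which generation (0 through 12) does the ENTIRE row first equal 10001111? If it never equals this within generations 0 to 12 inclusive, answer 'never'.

Gen 0: 10011111
Gen 1 (rule 54): 11100000
Gen 2 (rule 45): 10001111
Gen 3 (rule 89): 01101001
Gen 4 (rule 54): 10011111
Gen 5 (rule 45): 10010000
Gen 6 (rule 89): 01001111
Gen 7 (rule 54): 11110000
Gen 8 (rule 45): 10000111
Gen 9 (rule 89): 01110101
Gen 10 (rule 54): 10001111
Gen 11 (rule 45): 10101000
Gen 12 (rule 89): 00000111

Answer: 2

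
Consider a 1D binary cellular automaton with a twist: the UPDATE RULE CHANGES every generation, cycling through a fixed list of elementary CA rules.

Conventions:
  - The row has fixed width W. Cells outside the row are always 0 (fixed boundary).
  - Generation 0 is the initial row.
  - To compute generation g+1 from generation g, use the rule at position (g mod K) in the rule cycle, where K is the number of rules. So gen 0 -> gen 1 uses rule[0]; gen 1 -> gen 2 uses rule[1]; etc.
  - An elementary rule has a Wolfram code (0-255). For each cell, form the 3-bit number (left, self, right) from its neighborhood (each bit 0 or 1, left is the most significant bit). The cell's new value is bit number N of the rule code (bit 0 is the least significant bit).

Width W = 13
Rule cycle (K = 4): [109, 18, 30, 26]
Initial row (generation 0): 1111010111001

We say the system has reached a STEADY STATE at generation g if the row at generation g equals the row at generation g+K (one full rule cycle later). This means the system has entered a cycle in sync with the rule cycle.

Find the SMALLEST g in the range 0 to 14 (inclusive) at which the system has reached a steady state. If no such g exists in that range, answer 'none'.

Answer: 6

Derivation:
Gen 0: 1111010111001
Gen 1 (rule 109): 1001111101001
Gen 2 (rule 18): 0110000000110
Gen 3 (rule 30): 1101000001101
Gen 4 (rule 26): 1000100011000
Gen 5 (rule 109): 1010101011011
Gen 6 (rule 18): 0000000000000
Gen 7 (rule 30): 0000000000000
Gen 8 (rule 26): 0000000000000
Gen 9 (rule 109): 1111111111111
Gen 10 (rule 18): 0000000000000
Gen 11 (rule 30): 0000000000000
Gen 12 (rule 26): 0000000000000
Gen 13 (rule 109): 1111111111111
Gen 14 (rule 18): 0000000000000
Gen 15 (rule 30): 0000000000000
Gen 16 (rule 26): 0000000000000
Gen 17 (rule 109): 1111111111111
Gen 18 (rule 18): 0000000000000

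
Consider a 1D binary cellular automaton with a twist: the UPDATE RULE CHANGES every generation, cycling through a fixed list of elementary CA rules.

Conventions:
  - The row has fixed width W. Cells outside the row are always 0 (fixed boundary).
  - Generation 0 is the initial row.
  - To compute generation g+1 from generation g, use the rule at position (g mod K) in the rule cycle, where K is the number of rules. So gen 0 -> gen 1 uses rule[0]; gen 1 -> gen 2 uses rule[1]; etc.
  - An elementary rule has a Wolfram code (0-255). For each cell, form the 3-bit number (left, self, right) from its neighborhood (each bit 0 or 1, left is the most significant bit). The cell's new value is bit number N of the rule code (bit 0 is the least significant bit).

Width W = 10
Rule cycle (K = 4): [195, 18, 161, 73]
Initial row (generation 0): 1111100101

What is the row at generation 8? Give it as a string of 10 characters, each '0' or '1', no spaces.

Gen 0: 1111100101
Gen 1 (rule 195): 0111101000
Gen 2 (rule 18): 1000000100
Gen 3 (rule 161): 0011110001
Gen 4 (rule 73): 1010010100
Gen 5 (rule 195): 0000100001
Gen 6 (rule 18): 0001010010
Gen 7 (rule 161): 1100100000
Gen 8 (rule 73): 1100001111

Answer: 1100001111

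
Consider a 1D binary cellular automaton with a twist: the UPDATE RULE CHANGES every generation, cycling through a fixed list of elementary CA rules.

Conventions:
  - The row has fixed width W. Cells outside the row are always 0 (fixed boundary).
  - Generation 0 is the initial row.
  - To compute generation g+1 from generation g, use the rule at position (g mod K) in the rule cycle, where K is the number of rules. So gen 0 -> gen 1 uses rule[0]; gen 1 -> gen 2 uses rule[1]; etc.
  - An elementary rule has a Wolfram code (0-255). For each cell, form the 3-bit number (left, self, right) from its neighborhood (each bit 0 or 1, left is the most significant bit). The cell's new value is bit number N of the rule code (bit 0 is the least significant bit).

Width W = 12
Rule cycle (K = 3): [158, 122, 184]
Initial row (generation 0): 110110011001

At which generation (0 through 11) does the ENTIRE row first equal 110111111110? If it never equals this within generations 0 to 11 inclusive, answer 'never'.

Gen 0: 110110011001
Gen 1 (rule 158): 100101110111
Gen 2 (rule 122): 011011011101
Gen 3 (rule 184): 010110111010
Gen 4 (rule 158): 110100110011
Gen 5 (rule 122): 111011111111
Gen 6 (rule 184): 110111111110
Gen 7 (rule 158): 100111111101
Gen 8 (rule 122): 011100000110
Gen 9 (rule 184): 011010000101
Gen 10 (rule 158): 110011001101
Gen 11 (rule 122): 111111111110

Answer: 6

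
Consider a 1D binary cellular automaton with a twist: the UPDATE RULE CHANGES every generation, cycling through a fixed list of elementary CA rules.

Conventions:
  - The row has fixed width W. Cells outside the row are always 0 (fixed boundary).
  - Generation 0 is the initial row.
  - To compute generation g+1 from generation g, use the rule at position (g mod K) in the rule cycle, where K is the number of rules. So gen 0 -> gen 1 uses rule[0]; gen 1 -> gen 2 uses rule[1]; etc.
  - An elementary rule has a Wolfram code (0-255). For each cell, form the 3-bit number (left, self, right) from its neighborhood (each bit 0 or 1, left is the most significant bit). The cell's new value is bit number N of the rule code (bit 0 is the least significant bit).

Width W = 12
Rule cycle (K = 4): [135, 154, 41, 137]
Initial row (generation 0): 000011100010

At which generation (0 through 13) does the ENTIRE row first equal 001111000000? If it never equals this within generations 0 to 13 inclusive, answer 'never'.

Gen 0: 000011100010
Gen 1 (rule 135): 111101001110
Gen 2 (rule 154): 111000111101
Gen 3 (rule 41): 100010100010
Gen 4 (rule 137): 001000001000
Gen 5 (rule 135): 111011111011
Gen 6 (rule 154): 110011110010
Gen 7 (rule 41): 100010000000
Gen 8 (rule 137): 001000111111
Gen 9 (rule 135): 111011011110
Gen 10 (rule 154): 110010011101
Gen 11 (rule 41): 100000010010
Gen 12 (rule 137): 001111000000
Gen 13 (rule 135): 110110011111

Answer: 12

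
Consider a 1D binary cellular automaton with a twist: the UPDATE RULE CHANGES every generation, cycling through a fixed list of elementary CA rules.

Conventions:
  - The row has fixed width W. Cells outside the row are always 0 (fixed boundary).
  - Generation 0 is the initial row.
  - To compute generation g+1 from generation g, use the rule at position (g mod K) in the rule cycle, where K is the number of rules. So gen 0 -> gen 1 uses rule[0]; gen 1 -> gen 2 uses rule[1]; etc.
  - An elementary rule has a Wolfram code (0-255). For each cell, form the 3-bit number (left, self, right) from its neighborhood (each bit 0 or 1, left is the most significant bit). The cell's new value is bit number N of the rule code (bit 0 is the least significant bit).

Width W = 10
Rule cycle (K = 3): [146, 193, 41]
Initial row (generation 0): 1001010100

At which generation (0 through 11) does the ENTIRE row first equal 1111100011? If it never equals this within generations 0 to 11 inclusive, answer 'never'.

Gen 0: 1001010100
Gen 1 (rule 146): 0110000010
Gen 2 (rule 193): 0010111000
Gen 3 (rule 41): 1001100011
Gen 4 (rule 146): 0110010100
Gen 5 (rule 193): 0010000001
Gen 6 (rule 41): 1000111100
Gen 7 (rule 146): 0101011010
Gen 8 (rule 193): 0000001000
Gen 9 (rule 41): 1111100011
Gen 10 (rule 146): 0111010100
Gen 11 (rule 193): 0011000001

Answer: 9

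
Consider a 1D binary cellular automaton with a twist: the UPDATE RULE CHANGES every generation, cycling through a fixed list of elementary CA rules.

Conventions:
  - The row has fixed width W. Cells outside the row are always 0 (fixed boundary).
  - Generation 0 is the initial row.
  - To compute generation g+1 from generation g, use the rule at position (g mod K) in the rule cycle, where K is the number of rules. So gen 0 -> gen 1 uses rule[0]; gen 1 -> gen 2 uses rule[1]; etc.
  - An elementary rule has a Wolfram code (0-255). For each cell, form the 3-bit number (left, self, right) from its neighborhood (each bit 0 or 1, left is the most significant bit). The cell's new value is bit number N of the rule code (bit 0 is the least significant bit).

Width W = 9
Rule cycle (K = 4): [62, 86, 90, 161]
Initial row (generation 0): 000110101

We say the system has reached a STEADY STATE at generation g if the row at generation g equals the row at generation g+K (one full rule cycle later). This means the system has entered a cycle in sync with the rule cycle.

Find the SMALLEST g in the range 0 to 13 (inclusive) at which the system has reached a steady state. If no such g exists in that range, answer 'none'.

Answer: none

Derivation:
Gen 0: 000110101
Gen 1 (rule 62): 001101111
Gen 2 (rule 86): 010100001
Gen 3 (rule 90): 100010010
Gen 4 (rule 161): 001000000
Gen 5 (rule 62): 011100000
Gen 6 (rule 86): 100110000
Gen 7 (rule 90): 011111000
Gen 8 (rule 161): 001110011
Gen 9 (rule 62): 011001110
Gen 10 (rule 86): 101110011
Gen 11 (rule 90): 001011111
Gen 12 (rule 161): 100101110
Gen 13 (rule 62): 111111001
Gen 14 (rule 86): 000001111
Gen 15 (rule 90): 000011001
Gen 16 (rule 161): 111000000
Gen 17 (rule 62): 100100000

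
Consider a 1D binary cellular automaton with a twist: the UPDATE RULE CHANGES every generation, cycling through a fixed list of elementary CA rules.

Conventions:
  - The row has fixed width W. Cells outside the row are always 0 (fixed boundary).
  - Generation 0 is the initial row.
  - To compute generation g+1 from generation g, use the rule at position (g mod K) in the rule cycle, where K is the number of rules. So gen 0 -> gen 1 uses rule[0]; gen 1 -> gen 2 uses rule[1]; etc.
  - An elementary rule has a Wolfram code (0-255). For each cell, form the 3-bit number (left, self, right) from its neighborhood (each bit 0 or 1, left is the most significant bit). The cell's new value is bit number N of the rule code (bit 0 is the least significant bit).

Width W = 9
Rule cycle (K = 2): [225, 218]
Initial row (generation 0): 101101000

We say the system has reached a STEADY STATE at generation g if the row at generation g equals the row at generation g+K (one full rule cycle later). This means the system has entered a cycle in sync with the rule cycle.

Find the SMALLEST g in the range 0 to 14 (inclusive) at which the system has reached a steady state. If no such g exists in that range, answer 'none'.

Answer: 6

Derivation:
Gen 0: 101101000
Gen 1 (rule 225): 010110011
Gen 2 (rule 218): 100111111
Gen 3 (rule 225): 000011111
Gen 4 (rule 218): 000111111
Gen 5 (rule 225): 110011111
Gen 6 (rule 218): 111111111
Gen 7 (rule 225): 011111111
Gen 8 (rule 218): 111111111
Gen 9 (rule 225): 011111111
Gen 10 (rule 218): 111111111
Gen 11 (rule 225): 011111111
Gen 12 (rule 218): 111111111
Gen 13 (rule 225): 011111111
Gen 14 (rule 218): 111111111
Gen 15 (rule 225): 011111111
Gen 16 (rule 218): 111111111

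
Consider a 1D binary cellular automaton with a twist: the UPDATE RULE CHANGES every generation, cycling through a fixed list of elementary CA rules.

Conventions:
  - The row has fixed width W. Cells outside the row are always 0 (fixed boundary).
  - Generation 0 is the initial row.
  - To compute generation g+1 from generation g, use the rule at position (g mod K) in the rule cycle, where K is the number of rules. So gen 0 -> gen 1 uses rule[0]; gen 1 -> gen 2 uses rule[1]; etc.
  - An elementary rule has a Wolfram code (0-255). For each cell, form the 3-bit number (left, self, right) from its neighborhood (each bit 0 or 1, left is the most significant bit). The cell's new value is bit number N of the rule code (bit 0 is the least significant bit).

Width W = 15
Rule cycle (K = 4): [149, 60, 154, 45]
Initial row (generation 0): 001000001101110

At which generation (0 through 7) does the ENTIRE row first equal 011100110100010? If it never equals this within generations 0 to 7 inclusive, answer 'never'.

Gen 0: 001000001101110
Gen 1 (rule 149): 101111100000101
Gen 2 (rule 60): 111000010000111
Gen 3 (rule 154): 110100101001110
Gen 4 (rule 45): 101100111001000
Gen 5 (rule 149): 100010010101111
Gen 6 (rule 60): 110011011111000
Gen 7 (rule 154): 101110011110100

Answer: never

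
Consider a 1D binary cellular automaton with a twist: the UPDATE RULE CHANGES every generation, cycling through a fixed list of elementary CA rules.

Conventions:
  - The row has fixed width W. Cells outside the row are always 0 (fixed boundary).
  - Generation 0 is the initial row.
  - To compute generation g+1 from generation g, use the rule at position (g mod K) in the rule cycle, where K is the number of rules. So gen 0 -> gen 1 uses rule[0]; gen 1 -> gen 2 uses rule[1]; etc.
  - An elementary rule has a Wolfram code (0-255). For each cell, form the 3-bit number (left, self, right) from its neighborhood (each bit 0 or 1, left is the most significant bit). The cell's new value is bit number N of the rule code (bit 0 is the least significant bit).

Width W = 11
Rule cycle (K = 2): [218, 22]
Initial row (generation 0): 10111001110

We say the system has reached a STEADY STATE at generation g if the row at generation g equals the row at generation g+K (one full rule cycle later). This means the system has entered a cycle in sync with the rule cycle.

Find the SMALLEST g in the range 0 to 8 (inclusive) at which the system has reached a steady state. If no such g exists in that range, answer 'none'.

Answer: none

Derivation:
Gen 0: 10111001110
Gen 1 (rule 218): 00111111111
Gen 2 (rule 22): 01000000000
Gen 3 (rule 218): 10100000000
Gen 4 (rule 22): 10110000000
Gen 5 (rule 218): 00111000000
Gen 6 (rule 22): 01000100000
Gen 7 (rule 218): 10101010000
Gen 8 (rule 22): 10101011000
Gen 9 (rule 218): 00000011100
Gen 10 (rule 22): 00000100010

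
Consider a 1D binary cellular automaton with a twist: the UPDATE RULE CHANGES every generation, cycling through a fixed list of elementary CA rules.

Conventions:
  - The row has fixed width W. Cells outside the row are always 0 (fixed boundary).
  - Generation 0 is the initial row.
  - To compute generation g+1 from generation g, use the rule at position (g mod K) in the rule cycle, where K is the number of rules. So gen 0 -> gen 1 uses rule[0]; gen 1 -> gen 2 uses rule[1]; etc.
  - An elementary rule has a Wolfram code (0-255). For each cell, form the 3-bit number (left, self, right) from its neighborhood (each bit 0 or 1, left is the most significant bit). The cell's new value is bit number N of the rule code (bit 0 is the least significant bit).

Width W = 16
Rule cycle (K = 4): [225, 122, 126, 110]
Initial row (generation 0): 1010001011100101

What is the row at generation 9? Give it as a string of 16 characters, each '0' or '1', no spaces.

Gen 0: 1010001011100101
Gen 1 (rule 225): 0100100101100010
Gen 2 (rule 122): 1011011011110101
Gen 3 (rule 126): 1111111110011111
Gen 4 (rule 110): 1000000010110001
Gen 5 (rule 225): 0011111001010100
Gen 6 (rule 122): 0110001110101010
Gen 7 (rule 126): 1111011011111111
Gen 8 (rule 110): 1001111110000001
Gen 9 (rule 225): 0000111110111100

Answer: 0000111110111100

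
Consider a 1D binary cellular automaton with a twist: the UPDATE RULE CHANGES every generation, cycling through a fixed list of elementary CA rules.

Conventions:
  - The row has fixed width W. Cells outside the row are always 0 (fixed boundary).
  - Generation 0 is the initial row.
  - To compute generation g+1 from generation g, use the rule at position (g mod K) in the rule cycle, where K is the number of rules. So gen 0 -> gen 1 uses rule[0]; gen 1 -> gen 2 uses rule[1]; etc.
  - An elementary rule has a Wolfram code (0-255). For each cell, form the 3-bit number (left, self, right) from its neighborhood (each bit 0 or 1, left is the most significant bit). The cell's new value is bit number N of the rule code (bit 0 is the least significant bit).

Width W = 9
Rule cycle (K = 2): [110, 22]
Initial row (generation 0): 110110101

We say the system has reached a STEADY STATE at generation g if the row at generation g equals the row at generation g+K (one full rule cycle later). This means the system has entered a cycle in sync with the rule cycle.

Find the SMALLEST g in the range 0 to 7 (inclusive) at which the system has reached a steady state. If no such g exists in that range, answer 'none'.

Gen 0: 110110101
Gen 1 (rule 110): 111111111
Gen 2 (rule 22): 000000000
Gen 3 (rule 110): 000000000
Gen 4 (rule 22): 000000000
Gen 5 (rule 110): 000000000
Gen 6 (rule 22): 000000000
Gen 7 (rule 110): 000000000
Gen 8 (rule 22): 000000000
Gen 9 (rule 110): 000000000

Answer: 2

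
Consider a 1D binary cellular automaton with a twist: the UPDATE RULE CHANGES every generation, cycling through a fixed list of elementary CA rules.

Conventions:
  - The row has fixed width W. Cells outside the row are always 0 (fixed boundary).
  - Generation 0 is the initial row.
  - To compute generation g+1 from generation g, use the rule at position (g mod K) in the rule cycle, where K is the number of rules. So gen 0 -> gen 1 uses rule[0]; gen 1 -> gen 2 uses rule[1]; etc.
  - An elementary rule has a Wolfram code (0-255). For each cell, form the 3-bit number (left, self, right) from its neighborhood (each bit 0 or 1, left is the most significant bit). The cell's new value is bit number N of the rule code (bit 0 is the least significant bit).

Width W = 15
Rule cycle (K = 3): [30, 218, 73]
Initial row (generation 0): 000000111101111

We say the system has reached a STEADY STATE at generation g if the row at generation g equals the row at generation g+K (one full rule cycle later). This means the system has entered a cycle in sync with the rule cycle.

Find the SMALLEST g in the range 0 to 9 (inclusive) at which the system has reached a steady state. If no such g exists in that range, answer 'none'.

Answer: none

Derivation:
Gen 0: 000000111101111
Gen 1 (rule 30): 000001100001000
Gen 2 (rule 218): 000011110010100
Gen 3 (rule 73): 111010010000001
Gen 4 (rule 30): 100011111000011
Gen 5 (rule 218): 010111111100111
Gen 6 (rule 73): 000100000100101
Gen 7 (rule 30): 001110001111101
Gen 8 (rule 218): 011111011111100
Gen 9 (rule 73): 010001010000101
Gen 10 (rule 30): 111011011001101
Gen 11 (rule 218): 111011011111100
Gen 12 (rule 73): 101011010000101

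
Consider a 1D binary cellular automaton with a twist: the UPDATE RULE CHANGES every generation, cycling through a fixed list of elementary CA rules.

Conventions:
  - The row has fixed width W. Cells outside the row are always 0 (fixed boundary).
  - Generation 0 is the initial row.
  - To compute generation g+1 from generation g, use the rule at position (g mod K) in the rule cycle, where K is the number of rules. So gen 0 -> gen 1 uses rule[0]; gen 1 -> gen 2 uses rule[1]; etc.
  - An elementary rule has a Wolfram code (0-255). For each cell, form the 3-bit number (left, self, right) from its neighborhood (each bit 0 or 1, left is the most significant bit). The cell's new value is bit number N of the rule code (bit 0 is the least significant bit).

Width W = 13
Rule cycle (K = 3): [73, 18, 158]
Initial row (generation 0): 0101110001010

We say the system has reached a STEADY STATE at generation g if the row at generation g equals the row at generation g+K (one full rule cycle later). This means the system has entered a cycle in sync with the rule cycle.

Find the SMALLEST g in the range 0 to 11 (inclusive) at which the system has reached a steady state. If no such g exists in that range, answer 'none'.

Answer: 8

Derivation:
Gen 0: 0101110001010
Gen 1 (rule 73): 0001010100000
Gen 2 (rule 18): 0010000010000
Gen 3 (rule 158): 0111000111000
Gen 4 (rule 73): 0101010101011
Gen 5 (rule 18): 1000000000000
Gen 6 (rule 158): 1100000000000
Gen 7 (rule 73): 1101111111111
Gen 8 (rule 18): 0000000000000
Gen 9 (rule 158): 0000000000000
Gen 10 (rule 73): 1111111111111
Gen 11 (rule 18): 0000000000000
Gen 12 (rule 158): 0000000000000
Gen 13 (rule 73): 1111111111111
Gen 14 (rule 18): 0000000000000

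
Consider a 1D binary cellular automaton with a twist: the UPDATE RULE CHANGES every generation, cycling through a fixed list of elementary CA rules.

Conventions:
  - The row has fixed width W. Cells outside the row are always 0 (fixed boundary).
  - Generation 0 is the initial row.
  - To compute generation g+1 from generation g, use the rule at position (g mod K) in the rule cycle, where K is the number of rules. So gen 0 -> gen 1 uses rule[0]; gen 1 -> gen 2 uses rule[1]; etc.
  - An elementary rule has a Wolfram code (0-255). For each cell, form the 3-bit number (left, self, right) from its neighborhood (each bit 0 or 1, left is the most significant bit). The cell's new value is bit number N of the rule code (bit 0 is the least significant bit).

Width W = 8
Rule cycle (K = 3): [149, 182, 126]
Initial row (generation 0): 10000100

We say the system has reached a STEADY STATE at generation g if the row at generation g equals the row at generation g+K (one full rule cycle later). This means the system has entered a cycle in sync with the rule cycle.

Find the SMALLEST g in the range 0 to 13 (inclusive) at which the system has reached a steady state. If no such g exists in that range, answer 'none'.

Gen 0: 10000100
Gen 1 (rule 149): 11110111
Gen 2 (rule 182): 01101010
Gen 3 (rule 126): 11111111
Gen 4 (rule 149): 01111110
Gen 5 (rule 182): 10111101
Gen 6 (rule 126): 11100111
Gen 7 (rule 149): 01010010
Gen 8 (rule 182): 11111111
Gen 9 (rule 126): 10000001
Gen 10 (rule 149): 11111101
Gen 11 (rule 182): 01111011
Gen 12 (rule 126): 11001111
Gen 13 (rule 149): 00100110
Gen 14 (rule 182): 01111001
Gen 15 (rule 126): 11001111
Gen 16 (rule 149): 00100110

Answer: 12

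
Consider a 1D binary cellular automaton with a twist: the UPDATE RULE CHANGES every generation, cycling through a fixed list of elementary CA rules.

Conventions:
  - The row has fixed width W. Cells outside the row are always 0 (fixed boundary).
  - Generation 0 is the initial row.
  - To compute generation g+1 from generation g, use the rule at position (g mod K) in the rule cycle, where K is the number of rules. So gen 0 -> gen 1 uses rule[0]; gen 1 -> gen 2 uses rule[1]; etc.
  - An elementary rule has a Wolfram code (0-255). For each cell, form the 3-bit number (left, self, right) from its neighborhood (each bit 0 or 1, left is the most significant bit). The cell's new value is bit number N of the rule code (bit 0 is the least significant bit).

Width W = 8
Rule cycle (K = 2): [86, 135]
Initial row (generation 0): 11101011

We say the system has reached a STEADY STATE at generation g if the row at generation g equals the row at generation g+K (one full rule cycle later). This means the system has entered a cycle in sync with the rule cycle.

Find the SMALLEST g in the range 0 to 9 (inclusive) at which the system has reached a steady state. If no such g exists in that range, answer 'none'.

Answer: 0

Derivation:
Gen 0: 11101011
Gen 1 (rule 86): 00101001
Gen 2 (rule 135): 11101011
Gen 3 (rule 86): 00101001
Gen 4 (rule 135): 11101011
Gen 5 (rule 86): 00101001
Gen 6 (rule 135): 11101011
Gen 7 (rule 86): 00101001
Gen 8 (rule 135): 11101011
Gen 9 (rule 86): 00101001
Gen 10 (rule 135): 11101011
Gen 11 (rule 86): 00101001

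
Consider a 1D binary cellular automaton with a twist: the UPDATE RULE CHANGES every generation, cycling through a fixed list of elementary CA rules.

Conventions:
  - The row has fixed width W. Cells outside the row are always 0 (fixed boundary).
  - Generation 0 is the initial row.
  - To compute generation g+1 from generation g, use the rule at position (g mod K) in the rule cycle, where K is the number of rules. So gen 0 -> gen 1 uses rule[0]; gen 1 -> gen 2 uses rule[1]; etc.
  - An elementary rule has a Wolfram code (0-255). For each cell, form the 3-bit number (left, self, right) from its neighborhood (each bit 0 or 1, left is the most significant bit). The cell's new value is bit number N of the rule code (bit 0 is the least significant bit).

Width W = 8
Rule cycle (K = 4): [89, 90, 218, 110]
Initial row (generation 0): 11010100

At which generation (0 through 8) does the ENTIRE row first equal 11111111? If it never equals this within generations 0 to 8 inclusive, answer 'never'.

Answer: 3

Derivation:
Gen 0: 11010100
Gen 1 (rule 89): 11000011
Gen 2 (rule 90): 11100111
Gen 3 (rule 218): 11111111
Gen 4 (rule 110): 10000001
Gen 5 (rule 89): 01111100
Gen 6 (rule 90): 11000110
Gen 7 (rule 218): 11101111
Gen 8 (rule 110): 10111001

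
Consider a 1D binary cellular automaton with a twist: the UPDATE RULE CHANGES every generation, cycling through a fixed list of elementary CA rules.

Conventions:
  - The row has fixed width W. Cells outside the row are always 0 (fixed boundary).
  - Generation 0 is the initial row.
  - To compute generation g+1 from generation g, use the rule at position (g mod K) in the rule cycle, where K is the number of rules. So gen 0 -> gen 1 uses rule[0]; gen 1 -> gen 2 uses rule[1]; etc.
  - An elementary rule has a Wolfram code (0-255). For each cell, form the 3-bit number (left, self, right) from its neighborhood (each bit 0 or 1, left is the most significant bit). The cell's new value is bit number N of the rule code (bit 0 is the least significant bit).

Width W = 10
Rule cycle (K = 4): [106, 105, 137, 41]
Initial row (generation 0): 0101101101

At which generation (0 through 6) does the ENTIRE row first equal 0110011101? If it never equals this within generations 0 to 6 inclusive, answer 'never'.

Gen 0: 0101101101
Gen 1 (rule 106): 1011111110
Gen 2 (rule 105): 0110000010
Gen 3 (rule 137): 0100111000
Gen 4 (rule 41): 0000100011
Gen 5 (rule 106): 0001000111
Gen 6 (rule 105): 1100010101

Answer: never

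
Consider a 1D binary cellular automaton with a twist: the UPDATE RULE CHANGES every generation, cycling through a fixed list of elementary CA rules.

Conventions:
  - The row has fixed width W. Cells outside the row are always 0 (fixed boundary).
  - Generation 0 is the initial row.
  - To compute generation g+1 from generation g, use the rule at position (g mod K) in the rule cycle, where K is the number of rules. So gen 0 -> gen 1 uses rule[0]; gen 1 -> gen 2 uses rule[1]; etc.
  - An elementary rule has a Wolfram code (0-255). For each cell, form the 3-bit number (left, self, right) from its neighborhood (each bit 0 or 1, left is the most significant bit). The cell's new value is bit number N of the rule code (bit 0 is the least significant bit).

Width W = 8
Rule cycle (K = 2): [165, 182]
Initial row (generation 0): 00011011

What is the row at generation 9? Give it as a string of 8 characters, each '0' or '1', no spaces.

Answer: 01101100

Derivation:
Gen 0: 00011011
Gen 1 (rule 165): 11000100
Gen 2 (rule 182): 00101110
Gen 3 (rule 165): 10110100
Gen 4 (rule 182): 11001110
Gen 5 (rule 165): 00000100
Gen 6 (rule 182): 00001110
Gen 7 (rule 165): 11100100
Gen 8 (rule 182): 01011110
Gen 9 (rule 165): 01101100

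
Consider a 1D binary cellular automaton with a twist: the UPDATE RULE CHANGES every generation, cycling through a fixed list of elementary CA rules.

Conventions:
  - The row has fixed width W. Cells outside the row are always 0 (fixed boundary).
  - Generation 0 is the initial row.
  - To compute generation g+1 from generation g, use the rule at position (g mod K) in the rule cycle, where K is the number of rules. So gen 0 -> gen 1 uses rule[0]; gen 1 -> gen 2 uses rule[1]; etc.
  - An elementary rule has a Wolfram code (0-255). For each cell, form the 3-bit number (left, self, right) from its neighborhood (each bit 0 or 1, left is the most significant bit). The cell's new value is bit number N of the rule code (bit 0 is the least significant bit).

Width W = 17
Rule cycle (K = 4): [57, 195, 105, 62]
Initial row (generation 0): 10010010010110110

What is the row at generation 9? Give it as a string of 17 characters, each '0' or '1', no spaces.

Answer: 10011010000000001

Derivation:
Gen 0: 10010010010110110
Gen 1 (rule 57): 01001001001101101
Gen 2 (rule 195): 10010010010100100
Gen 3 (rule 105): 00000000001000001
Gen 4 (rule 62): 00000000011100011
Gen 5 (rule 57): 11111111010011010
Gen 6 (rule 195): 01111111000101000
Gen 7 (rule 105): 01000001010010011
Gen 8 (rule 62): 11100011111111110
Gen 9 (rule 57): 10011010000000001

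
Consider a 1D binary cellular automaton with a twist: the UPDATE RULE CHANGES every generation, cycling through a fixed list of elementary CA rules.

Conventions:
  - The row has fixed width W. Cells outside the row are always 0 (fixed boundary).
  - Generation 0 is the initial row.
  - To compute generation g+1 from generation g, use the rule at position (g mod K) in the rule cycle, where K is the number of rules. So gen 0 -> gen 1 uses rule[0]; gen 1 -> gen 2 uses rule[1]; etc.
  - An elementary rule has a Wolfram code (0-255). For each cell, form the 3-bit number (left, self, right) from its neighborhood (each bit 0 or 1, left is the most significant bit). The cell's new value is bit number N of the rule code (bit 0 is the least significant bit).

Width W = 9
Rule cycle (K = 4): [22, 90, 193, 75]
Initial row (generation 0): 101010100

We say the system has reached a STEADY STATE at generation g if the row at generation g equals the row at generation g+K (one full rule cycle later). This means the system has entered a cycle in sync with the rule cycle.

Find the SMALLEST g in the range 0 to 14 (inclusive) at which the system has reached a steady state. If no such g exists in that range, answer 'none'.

Gen 0: 101010100
Gen 1 (rule 22): 101010110
Gen 2 (rule 90): 000000111
Gen 3 (rule 193): 111110011
Gen 4 (rule 75): 100010111
Gen 5 (rule 22): 110110000
Gen 6 (rule 90): 110111000
Gen 7 (rule 193): 010011011
Gen 8 (rule 75): 100111011
Gen 9 (rule 22): 111000000
Gen 10 (rule 90): 101100000
Gen 11 (rule 193): 000101111
Gen 12 (rule 75): 111001001
Gen 13 (rule 22): 000111111
Gen 14 (rule 90): 001100001
Gen 15 (rule 193): 100101100
Gen 16 (rule 75): 001001101
Gen 17 (rule 22): 011110001
Gen 18 (rule 90): 110011010

Answer: none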